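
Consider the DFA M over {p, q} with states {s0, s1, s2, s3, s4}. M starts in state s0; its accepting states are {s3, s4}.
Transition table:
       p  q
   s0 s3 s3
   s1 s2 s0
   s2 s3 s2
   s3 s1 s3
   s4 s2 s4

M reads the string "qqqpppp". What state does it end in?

s0 --q--> s3
s3 --q--> s3
s3 --q--> s3
s3 --p--> s1
s1 --p--> s2
s2 --p--> s3
s3 --p--> s1

s1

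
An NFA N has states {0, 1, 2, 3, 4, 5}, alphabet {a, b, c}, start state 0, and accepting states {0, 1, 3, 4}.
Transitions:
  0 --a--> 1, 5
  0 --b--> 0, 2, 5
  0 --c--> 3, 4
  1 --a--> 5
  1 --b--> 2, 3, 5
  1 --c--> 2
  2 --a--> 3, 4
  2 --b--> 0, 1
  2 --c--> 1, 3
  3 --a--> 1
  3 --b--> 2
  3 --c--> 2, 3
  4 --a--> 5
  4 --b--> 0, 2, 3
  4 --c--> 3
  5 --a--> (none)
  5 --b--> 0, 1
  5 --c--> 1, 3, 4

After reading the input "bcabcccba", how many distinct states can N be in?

Start: {0}
read b: {0, 2, 5}
read c: {1, 3, 4}
read a: {1, 5}
read b: {0, 1, 2, 3, 5}
read c: {1, 2, 3, 4}
read c: {1, 2, 3}
read c: {1, 2, 3}
read b: {0, 1, 2, 3, 5}
read a: {1, 3, 4, 5}
Final reachable set {1, 3, 4, 5} has 4 states.

4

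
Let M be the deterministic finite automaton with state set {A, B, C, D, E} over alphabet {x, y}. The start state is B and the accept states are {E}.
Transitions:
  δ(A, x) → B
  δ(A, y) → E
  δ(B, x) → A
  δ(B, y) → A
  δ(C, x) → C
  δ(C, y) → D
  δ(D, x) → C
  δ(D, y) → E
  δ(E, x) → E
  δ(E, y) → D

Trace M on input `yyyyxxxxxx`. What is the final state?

B --y--> A
A --y--> E
E --y--> D
D --y--> E
E --x--> E
E --x--> E
E --x--> E
E --x--> E
E --x--> E
E --x--> E

E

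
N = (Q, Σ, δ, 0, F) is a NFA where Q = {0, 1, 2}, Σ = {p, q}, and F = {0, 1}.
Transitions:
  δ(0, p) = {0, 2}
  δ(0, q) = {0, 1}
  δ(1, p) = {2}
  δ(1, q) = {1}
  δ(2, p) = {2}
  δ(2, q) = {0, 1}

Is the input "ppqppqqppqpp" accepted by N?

Start: {0}
read p: {0, 2}
read p: {0, 2}
read q: {0, 1}
read p: {0, 2}
read p: {0, 2}
read q: {0, 1}
read q: {0, 1}
read p: {0, 2}
read p: {0, 2}
read q: {0, 1}
read p: {0, 2}
read p: {0, 2}
Reachable ∩ accepting = {0} — nonempty.

accepted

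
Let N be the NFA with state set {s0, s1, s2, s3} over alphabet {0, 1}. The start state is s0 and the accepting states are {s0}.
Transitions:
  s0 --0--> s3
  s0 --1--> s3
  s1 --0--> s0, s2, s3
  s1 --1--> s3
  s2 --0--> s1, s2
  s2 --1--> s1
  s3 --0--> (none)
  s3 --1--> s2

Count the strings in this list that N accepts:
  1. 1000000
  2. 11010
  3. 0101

1

1000000: rejected
11010: accepted
0101: rejected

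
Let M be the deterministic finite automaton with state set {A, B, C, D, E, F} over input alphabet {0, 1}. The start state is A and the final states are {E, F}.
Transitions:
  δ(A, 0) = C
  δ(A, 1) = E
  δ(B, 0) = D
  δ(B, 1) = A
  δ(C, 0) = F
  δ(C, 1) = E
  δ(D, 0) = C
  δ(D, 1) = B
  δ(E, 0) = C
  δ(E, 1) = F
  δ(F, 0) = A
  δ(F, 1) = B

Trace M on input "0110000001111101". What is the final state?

B

A --0--> C
C --1--> E
E --1--> F
F --0--> A
A --0--> C
C --0--> F
F --0--> A
A --0--> C
C --0--> F
F --1--> B
B --1--> A
A --1--> E
E --1--> F
F --1--> B
B --0--> D
D --1--> B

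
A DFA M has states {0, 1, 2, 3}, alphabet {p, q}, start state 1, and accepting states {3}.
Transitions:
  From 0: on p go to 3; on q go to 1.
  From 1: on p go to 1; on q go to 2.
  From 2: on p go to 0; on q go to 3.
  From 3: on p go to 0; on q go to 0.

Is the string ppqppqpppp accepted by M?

rejected

1 --p--> 1
1 --p--> 1
1 --q--> 2
2 --p--> 0
0 --p--> 3
3 --q--> 0
0 --p--> 3
3 --p--> 0
0 --p--> 3
3 --p--> 0
End in state 0, which is not an accepting state.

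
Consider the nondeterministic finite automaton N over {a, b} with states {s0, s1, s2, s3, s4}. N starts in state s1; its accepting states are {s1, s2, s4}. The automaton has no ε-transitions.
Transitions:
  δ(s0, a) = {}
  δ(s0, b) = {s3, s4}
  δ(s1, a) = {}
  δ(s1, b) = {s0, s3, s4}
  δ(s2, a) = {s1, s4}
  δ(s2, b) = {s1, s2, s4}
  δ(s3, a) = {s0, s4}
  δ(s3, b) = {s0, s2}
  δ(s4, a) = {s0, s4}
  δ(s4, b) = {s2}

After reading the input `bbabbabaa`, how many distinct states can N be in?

Start: {s1}
read b: {s0, s3, s4}
read b: {s0, s2, s3, s4}
read a: {s0, s1, s4}
read b: {s0, s2, s3, s4}
read b: {s0, s1, s2, s3, s4}
read a: {s0, s1, s4}
read b: {s0, s2, s3, s4}
read a: {s0, s1, s4}
read a: {s0, s4}
Final reachable set {s0, s4} has 2 states.

2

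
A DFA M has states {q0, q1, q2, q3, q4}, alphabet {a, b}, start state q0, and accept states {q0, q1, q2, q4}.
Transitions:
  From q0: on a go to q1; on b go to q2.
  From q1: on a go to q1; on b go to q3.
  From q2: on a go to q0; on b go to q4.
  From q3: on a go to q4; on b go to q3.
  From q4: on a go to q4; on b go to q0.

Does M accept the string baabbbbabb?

accepted

q0 --b--> q2
q2 --a--> q0
q0 --a--> q1
q1 --b--> q3
q3 --b--> q3
q3 --b--> q3
q3 --b--> q3
q3 --a--> q4
q4 --b--> q0
q0 --b--> q2
End in state q2, which is an accepting state.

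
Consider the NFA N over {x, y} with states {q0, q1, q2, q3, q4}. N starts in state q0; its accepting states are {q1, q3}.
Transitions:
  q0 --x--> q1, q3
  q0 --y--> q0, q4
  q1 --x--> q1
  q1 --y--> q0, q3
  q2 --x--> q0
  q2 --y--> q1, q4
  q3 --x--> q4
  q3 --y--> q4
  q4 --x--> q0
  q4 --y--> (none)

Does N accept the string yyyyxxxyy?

Start: {q0}
read y: {q0, q4}
read y: {q0, q4}
read y: {q0, q4}
read y: {q0, q4}
read x: {q0, q1, q3}
read x: {q1, q3, q4}
read x: {q0, q1, q4}
read y: {q0, q3, q4}
read y: {q0, q4}
Reachable ∩ accepting = {} — empty.

rejected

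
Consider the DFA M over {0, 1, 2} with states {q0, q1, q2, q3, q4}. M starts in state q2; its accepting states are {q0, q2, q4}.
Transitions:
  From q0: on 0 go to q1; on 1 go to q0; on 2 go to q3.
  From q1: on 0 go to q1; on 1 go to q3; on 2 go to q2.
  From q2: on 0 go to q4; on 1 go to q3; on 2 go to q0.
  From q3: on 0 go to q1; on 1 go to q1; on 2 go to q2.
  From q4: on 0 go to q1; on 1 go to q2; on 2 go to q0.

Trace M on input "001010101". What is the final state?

q3

q2 --0--> q4
q4 --0--> q1
q1 --1--> q3
q3 --0--> q1
q1 --1--> q3
q3 --0--> q1
q1 --1--> q3
q3 --0--> q1
q1 --1--> q3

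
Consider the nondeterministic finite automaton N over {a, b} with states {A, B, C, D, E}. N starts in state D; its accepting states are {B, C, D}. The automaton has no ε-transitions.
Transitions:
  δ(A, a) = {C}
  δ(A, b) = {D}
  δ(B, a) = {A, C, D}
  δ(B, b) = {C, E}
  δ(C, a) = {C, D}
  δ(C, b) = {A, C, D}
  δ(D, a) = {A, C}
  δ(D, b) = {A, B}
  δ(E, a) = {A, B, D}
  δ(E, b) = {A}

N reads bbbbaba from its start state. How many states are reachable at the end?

Start: {D}
read b: {A, B}
read b: {C, D, E}
read b: {A, B, C, D}
read b: {A, B, C, D, E}
read a: {A, B, C, D}
read b: {A, B, C, D, E}
read a: {A, B, C, D}
Final reachable set {A, B, C, D} has 4 states.

4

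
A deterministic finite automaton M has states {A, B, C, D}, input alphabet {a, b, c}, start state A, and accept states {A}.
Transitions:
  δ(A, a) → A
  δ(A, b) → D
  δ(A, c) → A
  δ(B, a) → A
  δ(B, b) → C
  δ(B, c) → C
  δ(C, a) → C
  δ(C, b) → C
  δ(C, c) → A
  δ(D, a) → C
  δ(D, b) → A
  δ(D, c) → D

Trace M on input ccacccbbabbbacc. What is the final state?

A --c--> A
A --c--> A
A --a--> A
A --c--> A
A --c--> A
A --c--> A
A --b--> D
D --b--> A
A --a--> A
A --b--> D
D --b--> A
A --b--> D
D --a--> C
C --c--> A
A --c--> A

A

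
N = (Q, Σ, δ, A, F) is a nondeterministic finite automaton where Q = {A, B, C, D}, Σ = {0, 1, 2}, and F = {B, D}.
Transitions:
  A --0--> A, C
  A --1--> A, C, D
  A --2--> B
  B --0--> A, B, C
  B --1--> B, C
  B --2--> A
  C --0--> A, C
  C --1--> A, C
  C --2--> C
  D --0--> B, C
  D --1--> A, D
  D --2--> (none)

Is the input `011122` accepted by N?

Start: {A}
read 0: {A, C}
read 1: {A, C, D}
read 1: {A, C, D}
read 1: {A, C, D}
read 2: {B, C}
read 2: {A, C}
Reachable ∩ accepting = {} — empty.

rejected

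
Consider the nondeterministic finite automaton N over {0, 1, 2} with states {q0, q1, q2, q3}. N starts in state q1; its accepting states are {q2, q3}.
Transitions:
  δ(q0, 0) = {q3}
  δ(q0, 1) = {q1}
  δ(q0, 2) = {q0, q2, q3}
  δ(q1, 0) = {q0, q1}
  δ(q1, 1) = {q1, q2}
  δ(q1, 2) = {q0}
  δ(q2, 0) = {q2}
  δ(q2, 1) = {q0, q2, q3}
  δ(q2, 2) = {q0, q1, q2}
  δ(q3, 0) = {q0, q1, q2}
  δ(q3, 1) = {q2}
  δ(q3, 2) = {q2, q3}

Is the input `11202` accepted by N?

accepted

Start: {q1}
read 1: {q1, q2}
read 1: {q0, q1, q2, q3}
read 2: {q0, q1, q2, q3}
read 0: {q0, q1, q2, q3}
read 2: {q0, q1, q2, q3}
Reachable ∩ accepting = {q2, q3} — nonempty.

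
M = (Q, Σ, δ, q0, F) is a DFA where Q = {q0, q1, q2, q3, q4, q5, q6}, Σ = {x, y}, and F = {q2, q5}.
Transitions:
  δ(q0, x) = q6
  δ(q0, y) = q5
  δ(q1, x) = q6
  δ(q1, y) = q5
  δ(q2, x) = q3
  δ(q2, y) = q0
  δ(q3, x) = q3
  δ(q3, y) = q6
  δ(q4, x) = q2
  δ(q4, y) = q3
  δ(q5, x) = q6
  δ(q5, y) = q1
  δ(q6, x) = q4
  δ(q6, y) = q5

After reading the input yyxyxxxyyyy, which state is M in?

q5

q0 --y--> q5
q5 --y--> q1
q1 --x--> q6
q6 --y--> q5
q5 --x--> q6
q6 --x--> q4
q4 --x--> q2
q2 --y--> q0
q0 --y--> q5
q5 --y--> q1
q1 --y--> q5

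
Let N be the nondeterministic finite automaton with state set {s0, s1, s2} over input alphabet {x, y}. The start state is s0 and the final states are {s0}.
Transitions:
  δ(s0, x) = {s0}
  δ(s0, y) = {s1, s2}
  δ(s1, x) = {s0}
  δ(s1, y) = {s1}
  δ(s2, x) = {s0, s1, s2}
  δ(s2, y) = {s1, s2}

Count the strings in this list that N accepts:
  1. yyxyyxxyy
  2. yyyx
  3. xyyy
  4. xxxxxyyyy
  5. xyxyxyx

2

yyxyyxxyy: rejected
yyyx: accepted
xyyy: rejected
xxxxxyyyy: rejected
xyxyxyx: accepted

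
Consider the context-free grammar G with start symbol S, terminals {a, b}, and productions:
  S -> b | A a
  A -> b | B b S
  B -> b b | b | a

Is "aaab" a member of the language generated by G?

no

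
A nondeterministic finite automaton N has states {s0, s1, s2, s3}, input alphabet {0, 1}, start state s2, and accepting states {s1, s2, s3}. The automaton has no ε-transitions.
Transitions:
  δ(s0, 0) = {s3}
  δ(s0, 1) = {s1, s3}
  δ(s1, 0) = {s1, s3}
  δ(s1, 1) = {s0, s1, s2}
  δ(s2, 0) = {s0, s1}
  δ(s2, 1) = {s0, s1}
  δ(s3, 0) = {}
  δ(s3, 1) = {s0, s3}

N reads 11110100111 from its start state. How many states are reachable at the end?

4

Start: {s2}
read 1: {s0, s1}
read 1: {s0, s1, s2, s3}
read 1: {s0, s1, s2, s3}
read 1: {s0, s1, s2, s3}
read 0: {s0, s1, s3}
read 1: {s0, s1, s2, s3}
read 0: {s0, s1, s3}
read 0: {s1, s3}
read 1: {s0, s1, s2, s3}
read 1: {s0, s1, s2, s3}
read 1: {s0, s1, s2, s3}
Final reachable set {s0, s1, s2, s3} has 4 states.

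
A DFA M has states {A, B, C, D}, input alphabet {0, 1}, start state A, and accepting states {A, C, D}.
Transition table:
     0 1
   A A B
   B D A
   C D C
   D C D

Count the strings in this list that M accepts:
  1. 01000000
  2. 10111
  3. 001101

2

01000000: accepted
10111: accepted
001101: rejected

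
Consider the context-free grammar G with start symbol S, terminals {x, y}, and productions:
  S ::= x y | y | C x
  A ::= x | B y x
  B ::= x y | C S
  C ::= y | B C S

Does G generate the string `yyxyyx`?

yes

S ⇒ Cx ⇒ BCSx ⇒ CSCSx ⇒ ySCSx ⇒ yCxCSx ⇒ yyxCSx ⇒ yyxySx ⇒ yyxyyx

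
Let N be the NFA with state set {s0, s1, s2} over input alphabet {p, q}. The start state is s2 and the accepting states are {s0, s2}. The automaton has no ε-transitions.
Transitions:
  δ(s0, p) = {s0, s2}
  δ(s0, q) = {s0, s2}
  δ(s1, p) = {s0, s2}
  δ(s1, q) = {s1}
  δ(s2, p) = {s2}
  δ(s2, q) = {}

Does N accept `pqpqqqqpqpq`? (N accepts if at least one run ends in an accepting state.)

rejected

Start: {s2}
read p: {s2}
read q: {}
The reachable set is empty and stays empty for the remaining 9 symbols.
Reachable ∩ accepting = {} — empty.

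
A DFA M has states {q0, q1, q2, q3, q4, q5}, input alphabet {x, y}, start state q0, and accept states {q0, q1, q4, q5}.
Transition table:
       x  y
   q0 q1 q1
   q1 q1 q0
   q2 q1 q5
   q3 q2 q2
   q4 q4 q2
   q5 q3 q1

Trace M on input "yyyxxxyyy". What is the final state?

q0

q0 --y--> q1
q1 --y--> q0
q0 --y--> q1
q1 --x--> q1
q1 --x--> q1
q1 --x--> q1
q1 --y--> q0
q0 --y--> q1
q1 --y--> q0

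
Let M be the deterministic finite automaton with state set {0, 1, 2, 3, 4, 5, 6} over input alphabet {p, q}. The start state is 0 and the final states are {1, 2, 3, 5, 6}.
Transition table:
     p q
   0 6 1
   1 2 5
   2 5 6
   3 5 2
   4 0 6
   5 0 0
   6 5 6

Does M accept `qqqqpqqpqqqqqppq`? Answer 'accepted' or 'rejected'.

0 --q--> 1
1 --q--> 5
5 --q--> 0
0 --q--> 1
1 --p--> 2
2 --q--> 6
6 --q--> 6
6 --p--> 5
5 --q--> 0
0 --q--> 1
1 --q--> 5
5 --q--> 0
0 --q--> 1
1 --p--> 2
2 --p--> 5
5 --q--> 0
End in state 0, which is not an accepting state.

rejected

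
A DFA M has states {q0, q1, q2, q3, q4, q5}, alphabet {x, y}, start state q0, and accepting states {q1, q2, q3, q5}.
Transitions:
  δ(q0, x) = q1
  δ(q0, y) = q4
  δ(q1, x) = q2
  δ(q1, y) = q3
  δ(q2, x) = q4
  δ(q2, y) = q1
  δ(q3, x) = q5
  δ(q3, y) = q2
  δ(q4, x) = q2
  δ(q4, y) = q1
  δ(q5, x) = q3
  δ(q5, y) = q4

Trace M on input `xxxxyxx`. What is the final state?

q0 --x--> q1
q1 --x--> q2
q2 --x--> q4
q4 --x--> q2
q2 --y--> q1
q1 --x--> q2
q2 --x--> q4

q4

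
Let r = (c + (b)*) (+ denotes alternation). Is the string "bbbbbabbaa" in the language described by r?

no

Neither c nor (b)* matches bbbbbabbaa.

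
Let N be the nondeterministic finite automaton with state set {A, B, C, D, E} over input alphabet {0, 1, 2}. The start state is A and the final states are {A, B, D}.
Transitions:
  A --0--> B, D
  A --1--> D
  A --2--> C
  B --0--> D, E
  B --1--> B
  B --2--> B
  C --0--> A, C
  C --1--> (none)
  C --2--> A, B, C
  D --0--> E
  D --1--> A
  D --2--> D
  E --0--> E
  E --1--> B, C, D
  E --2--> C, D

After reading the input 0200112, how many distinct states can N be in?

Start: {A}
read 0: {B, D}
read 2: {B, D}
read 0: {D, E}
read 0: {E}
read 1: {B, C, D}
read 1: {A, B}
read 2: {B, C}
Final reachable set {B, C} has 2 states.

2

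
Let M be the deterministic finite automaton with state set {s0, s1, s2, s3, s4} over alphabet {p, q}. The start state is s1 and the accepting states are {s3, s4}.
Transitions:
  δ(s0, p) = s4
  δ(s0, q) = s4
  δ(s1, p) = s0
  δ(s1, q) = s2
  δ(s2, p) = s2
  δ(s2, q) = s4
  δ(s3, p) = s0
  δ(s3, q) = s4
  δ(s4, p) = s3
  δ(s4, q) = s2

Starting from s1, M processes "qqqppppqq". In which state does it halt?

s1 --q--> s2
s2 --q--> s4
s4 --q--> s2
s2 --p--> s2
s2 --p--> s2
s2 --p--> s2
s2 --p--> s2
s2 --q--> s4
s4 --q--> s2

s2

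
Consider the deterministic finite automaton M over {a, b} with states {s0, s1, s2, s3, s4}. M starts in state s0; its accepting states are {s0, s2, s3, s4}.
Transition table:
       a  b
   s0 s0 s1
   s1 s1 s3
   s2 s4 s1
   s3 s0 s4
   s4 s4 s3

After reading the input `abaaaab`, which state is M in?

s3

s0 --a--> s0
s0 --b--> s1
s1 --a--> s1
s1 --a--> s1
s1 --a--> s1
s1 --a--> s1
s1 --b--> s3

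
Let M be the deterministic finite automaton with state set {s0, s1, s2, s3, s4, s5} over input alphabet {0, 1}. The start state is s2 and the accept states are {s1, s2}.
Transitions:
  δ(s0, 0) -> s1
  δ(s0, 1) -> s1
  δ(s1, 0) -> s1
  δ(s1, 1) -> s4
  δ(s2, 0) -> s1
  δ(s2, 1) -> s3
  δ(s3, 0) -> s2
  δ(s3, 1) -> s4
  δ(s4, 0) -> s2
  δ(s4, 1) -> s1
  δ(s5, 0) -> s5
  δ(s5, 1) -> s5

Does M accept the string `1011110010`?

s2 --1--> s3
s3 --0--> s2
s2 --1--> s3
s3 --1--> s4
s4 --1--> s1
s1 --1--> s4
s4 --0--> s2
s2 --0--> s1
s1 --1--> s4
s4 --0--> s2
End in state s2, which is an accepting state.

accepted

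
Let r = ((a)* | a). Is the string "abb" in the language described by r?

Neither (a)* nor a matches abb.

no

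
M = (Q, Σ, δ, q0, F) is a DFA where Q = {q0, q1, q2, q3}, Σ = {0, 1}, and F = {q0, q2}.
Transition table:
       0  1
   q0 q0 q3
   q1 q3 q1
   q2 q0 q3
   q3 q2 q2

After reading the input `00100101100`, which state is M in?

q0 --0--> q0
q0 --0--> q0
q0 --1--> q3
q3 --0--> q2
q2 --0--> q0
q0 --1--> q3
q3 --0--> q2
q2 --1--> q3
q3 --1--> q2
q2 --0--> q0
q0 --0--> q0

q0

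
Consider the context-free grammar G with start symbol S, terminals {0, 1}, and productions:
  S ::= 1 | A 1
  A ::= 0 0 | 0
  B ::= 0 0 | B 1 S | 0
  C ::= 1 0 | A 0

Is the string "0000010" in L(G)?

no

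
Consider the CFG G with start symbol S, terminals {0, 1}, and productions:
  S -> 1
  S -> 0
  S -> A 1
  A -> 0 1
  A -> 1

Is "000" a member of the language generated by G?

no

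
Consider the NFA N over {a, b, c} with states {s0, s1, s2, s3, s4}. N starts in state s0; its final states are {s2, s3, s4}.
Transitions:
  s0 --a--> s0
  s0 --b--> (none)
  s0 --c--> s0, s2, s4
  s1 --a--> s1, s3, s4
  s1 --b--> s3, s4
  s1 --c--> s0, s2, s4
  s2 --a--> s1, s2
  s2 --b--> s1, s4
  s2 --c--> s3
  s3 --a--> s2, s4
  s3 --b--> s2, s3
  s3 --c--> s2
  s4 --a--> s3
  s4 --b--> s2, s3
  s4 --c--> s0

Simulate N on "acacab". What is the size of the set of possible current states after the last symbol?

4

Start: {s0}
read a: {s0}
read c: {s0, s2, s4}
read a: {s0, s1, s2, s3}
read c: {s0, s2, s3, s4}
read a: {s0, s1, s2, s3, s4}
read b: {s1, s2, s3, s4}
Final reachable set {s1, s2, s3, s4} has 4 states.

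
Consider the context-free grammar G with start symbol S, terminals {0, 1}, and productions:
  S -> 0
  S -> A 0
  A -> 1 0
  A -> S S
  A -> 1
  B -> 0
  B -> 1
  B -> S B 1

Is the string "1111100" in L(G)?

no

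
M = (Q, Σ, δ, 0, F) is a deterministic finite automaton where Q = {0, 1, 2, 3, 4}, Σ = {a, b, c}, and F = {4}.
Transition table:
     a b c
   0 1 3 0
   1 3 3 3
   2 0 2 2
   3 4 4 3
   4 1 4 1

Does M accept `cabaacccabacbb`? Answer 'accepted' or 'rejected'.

accepted

0 --c--> 0
0 --a--> 1
1 --b--> 3
3 --a--> 4
4 --a--> 1
1 --c--> 3
3 --c--> 3
3 --c--> 3
3 --a--> 4
4 --b--> 4
4 --a--> 1
1 --c--> 3
3 --b--> 4
4 --b--> 4
End in state 4, which is an accepting state.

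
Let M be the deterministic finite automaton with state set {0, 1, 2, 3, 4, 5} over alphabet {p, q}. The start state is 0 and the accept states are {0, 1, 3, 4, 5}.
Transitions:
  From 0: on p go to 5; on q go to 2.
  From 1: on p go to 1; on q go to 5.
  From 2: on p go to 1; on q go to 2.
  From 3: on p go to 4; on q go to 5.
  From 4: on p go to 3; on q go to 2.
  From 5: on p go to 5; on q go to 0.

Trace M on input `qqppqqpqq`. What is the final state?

0 --q--> 2
2 --q--> 2
2 --p--> 1
1 --p--> 1
1 --q--> 5
5 --q--> 0
0 --p--> 5
5 --q--> 0
0 --q--> 2

2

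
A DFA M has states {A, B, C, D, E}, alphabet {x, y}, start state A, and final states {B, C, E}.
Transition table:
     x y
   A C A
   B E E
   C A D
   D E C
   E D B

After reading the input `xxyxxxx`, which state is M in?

A

A --x--> C
C --x--> A
A --y--> A
A --x--> C
C --x--> A
A --x--> C
C --x--> A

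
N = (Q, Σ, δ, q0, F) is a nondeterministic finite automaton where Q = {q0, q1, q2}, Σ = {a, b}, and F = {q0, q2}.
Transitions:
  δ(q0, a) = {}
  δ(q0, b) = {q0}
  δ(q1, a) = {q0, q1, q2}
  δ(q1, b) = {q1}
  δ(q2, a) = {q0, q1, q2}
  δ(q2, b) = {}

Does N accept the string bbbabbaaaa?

Start: {q0}
read b: {q0}
read b: {q0}
read b: {q0}
read a: {}
The reachable set is empty and stays empty for the remaining 6 symbols.
Reachable ∩ accepting = {} — empty.

rejected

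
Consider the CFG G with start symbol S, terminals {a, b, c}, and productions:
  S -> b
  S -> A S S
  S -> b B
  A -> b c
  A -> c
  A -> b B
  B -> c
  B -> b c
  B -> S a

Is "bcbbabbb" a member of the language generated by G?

S ⇒ ASS ⇒ bcSS ⇒ bcASSS ⇒ bcbBSSS ⇒ bcbSaSSS ⇒ bcbbaSSS ⇒ bcbbabSS ⇒ bcbbabbS ⇒ bcbbabbb

yes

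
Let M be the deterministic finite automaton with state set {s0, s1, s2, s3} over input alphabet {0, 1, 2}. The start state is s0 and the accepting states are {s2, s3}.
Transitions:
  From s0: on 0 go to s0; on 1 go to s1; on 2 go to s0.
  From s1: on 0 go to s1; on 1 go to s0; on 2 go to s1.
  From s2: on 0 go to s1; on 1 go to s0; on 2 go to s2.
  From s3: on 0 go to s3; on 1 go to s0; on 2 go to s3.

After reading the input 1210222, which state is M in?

s0 --1--> s1
s1 --2--> s1
s1 --1--> s0
s0 --0--> s0
s0 --2--> s0
s0 --2--> s0
s0 --2--> s0

s0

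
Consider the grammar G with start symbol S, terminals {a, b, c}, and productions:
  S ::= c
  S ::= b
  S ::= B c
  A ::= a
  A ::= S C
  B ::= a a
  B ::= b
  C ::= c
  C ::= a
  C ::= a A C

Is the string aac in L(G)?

yes

S ⇒ Bc ⇒ aac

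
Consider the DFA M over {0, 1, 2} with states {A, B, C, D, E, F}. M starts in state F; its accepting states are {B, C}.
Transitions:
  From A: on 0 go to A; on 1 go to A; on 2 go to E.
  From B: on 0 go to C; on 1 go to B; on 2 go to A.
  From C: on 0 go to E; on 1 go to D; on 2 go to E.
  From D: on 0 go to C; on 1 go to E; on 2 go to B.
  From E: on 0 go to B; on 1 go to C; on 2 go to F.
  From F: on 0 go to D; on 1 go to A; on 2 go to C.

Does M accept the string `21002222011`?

F --2--> C
C --1--> D
D --0--> C
C --0--> E
E --2--> F
F --2--> C
C --2--> E
E --2--> F
F --0--> D
D --1--> E
E --1--> C
End in state C, which is an accepting state.

accepted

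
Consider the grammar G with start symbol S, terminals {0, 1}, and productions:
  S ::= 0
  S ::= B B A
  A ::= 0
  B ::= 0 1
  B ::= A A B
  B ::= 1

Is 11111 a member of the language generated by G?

no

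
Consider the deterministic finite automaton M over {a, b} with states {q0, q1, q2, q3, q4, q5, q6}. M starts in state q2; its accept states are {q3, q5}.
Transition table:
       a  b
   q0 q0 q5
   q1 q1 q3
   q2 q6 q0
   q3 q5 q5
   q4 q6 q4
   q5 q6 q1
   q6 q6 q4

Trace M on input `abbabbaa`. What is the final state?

q6

q2 --a--> q6
q6 --b--> q4
q4 --b--> q4
q4 --a--> q6
q6 --b--> q4
q4 --b--> q4
q4 --a--> q6
q6 --a--> q6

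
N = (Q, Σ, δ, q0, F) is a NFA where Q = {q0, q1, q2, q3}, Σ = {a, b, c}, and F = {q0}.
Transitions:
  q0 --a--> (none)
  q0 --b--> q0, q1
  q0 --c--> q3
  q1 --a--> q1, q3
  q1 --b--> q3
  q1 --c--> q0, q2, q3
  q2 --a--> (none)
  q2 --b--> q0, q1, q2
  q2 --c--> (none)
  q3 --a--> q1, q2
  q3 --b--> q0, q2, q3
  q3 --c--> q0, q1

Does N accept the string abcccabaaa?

rejected

Start: {q0}
read a: {}
The reachable set is empty and stays empty for the remaining 9 symbols.
Reachable ∩ accepting = {} — empty.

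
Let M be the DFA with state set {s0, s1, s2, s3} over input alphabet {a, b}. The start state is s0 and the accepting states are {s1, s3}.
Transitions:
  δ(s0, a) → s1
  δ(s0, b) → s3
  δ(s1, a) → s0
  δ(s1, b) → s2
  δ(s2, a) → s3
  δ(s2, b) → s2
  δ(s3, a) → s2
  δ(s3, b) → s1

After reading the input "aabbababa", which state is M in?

s0 --a--> s1
s1 --a--> s0
s0 --b--> s3
s3 --b--> s1
s1 --a--> s0
s0 --b--> s3
s3 --a--> s2
s2 --b--> s2
s2 --a--> s3

s3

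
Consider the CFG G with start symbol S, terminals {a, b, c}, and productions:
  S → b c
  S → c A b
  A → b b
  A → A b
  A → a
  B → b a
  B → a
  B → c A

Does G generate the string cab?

yes

S ⇒ cAb ⇒ cab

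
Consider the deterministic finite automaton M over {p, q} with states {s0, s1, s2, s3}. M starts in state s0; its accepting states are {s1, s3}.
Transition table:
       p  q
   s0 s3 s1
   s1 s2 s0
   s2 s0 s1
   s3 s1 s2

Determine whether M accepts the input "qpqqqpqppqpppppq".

accepted

s0 --q--> s1
s1 --p--> s2
s2 --q--> s1
s1 --q--> s0
s0 --q--> s1
s1 --p--> s2
s2 --q--> s1
s1 --p--> s2
s2 --p--> s0
s0 --q--> s1
s1 --p--> s2
s2 --p--> s0
s0 --p--> s3
s3 --p--> s1
s1 --p--> s2
s2 --q--> s1
End in state s1, which is an accepting state.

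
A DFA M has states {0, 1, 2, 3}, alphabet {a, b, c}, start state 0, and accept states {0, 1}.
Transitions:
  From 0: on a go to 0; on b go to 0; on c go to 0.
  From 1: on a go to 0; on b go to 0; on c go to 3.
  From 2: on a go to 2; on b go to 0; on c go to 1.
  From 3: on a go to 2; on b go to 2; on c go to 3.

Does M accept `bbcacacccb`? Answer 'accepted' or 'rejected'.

accepted

0 --b--> 0
0 --b--> 0
0 --c--> 0
0 --a--> 0
0 --c--> 0
0 --a--> 0
0 --c--> 0
0 --c--> 0
0 --c--> 0
0 --b--> 0
End in state 0, which is an accepting state.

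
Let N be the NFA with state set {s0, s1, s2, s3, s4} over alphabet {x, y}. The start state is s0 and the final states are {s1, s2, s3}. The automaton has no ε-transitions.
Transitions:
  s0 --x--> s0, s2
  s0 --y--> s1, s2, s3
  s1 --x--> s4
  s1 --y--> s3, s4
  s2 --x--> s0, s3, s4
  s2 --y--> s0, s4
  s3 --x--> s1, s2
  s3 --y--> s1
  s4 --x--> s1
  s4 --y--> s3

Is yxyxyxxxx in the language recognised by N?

accepted

Start: {s0}
read y: {s1, s2, s3}
read x: {s0, s1, s2, s3, s4}
read y: {s0, s1, s2, s3, s4}
read x: {s0, s1, s2, s3, s4}
read y: {s0, s1, s2, s3, s4}
read x: {s0, s1, s2, s3, s4}
read x: {s0, s1, s2, s3, s4}
read x: {s0, s1, s2, s3, s4}
read x: {s0, s1, s2, s3, s4}
Reachable ∩ accepting = {s1, s2, s3} — nonempty.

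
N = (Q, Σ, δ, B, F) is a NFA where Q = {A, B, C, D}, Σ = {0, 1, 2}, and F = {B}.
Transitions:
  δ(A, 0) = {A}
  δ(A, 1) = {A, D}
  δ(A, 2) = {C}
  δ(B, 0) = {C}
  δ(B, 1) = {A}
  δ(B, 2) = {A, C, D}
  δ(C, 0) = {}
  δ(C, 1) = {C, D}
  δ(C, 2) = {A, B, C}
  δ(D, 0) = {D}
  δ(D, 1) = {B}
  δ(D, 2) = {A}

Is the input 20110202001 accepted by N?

rejected

Start: {B}
read 2: {A, C, D}
read 0: {A, D}
read 1: {A, B, D}
read 1: {A, B, D}
read 0: {A, C, D}
read 2: {A, B, C}
read 0: {A, C}
read 2: {A, B, C}
read 0: {A, C}
read 0: {A}
read 1: {A, D}
Reachable ∩ accepting = {} — empty.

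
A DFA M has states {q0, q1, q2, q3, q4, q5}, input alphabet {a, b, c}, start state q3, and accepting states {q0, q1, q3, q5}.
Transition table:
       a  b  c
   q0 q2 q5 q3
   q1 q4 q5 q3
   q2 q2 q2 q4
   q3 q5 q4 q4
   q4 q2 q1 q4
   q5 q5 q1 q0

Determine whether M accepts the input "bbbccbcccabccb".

q3 --b--> q4
q4 --b--> q1
q1 --b--> q5
q5 --c--> q0
q0 --c--> q3
q3 --b--> q4
q4 --c--> q4
q4 --c--> q4
q4 --c--> q4
q4 --a--> q2
q2 --b--> q2
q2 --c--> q4
q4 --c--> q4
q4 --b--> q1
End in state q1, which is an accepting state.

accepted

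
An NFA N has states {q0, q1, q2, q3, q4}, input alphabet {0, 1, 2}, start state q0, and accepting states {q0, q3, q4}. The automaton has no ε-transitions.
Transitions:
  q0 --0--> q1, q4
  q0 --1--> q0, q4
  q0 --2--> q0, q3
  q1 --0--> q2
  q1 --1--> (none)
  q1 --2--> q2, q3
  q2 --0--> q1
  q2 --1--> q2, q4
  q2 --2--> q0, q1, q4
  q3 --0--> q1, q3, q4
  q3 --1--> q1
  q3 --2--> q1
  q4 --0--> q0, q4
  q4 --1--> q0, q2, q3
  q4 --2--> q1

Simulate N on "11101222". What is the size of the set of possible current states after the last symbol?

5

Start: {q0}
read 1: {q0, q4}
read 1: {q0, q2, q3, q4}
read 1: {q0, q1, q2, q3, q4}
read 0: {q0, q1, q2, q3, q4}
read 1: {q0, q1, q2, q3, q4}
read 2: {q0, q1, q2, q3, q4}
read 2: {q0, q1, q2, q3, q4}
read 2: {q0, q1, q2, q3, q4}
Final reachable set {q0, q1, q2, q3, q4} has 5 states.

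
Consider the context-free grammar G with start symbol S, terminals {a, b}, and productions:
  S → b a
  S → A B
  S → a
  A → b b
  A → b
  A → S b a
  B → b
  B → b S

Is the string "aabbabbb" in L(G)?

no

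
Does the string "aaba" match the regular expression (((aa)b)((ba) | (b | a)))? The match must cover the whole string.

Split as aab·a: ((aa)b) matches aab and ((ba)|(b|a)) matches a.

yes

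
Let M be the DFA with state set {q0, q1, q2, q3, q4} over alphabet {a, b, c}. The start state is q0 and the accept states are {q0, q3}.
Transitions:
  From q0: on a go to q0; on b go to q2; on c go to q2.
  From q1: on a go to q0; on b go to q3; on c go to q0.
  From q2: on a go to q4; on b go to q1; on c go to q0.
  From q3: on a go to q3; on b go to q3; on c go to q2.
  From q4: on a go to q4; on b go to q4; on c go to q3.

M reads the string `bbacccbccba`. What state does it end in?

q0

q0 --b--> q2
q2 --b--> q1
q1 --a--> q0
q0 --c--> q2
q2 --c--> q0
q0 --c--> q2
q2 --b--> q1
q1 --c--> q0
q0 --c--> q2
q2 --b--> q1
q1 --a--> q0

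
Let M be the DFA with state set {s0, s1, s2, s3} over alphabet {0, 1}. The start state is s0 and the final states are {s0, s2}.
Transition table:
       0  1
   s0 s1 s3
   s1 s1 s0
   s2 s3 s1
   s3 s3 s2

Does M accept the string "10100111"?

accepted

s0 --1--> s3
s3 --0--> s3
s3 --1--> s2
s2 --0--> s3
s3 --0--> s3
s3 --1--> s2
s2 --1--> s1
s1 --1--> s0
End in state s0, which is an accepting state.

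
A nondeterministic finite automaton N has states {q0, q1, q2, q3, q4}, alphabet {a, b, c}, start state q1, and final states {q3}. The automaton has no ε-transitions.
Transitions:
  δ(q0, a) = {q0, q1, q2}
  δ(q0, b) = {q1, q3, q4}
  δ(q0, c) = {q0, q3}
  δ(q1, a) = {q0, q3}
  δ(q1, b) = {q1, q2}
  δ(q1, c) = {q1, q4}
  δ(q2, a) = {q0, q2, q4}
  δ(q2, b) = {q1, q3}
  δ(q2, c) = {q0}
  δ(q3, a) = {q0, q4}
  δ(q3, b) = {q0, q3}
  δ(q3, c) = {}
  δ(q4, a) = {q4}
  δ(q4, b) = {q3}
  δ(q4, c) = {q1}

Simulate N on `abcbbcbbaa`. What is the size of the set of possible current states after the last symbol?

Start: {q1}
read a: {q0, q3}
read b: {q0, q1, q3, q4}
read c: {q0, q1, q3, q4}
read b: {q0, q1, q2, q3, q4}
read b: {q0, q1, q2, q3, q4}
read c: {q0, q1, q3, q4}
read b: {q0, q1, q2, q3, q4}
read b: {q0, q1, q2, q3, q4}
read a: {q0, q1, q2, q3, q4}
read a: {q0, q1, q2, q3, q4}
Final reachable set {q0, q1, q2, q3, q4} has 5 states.

5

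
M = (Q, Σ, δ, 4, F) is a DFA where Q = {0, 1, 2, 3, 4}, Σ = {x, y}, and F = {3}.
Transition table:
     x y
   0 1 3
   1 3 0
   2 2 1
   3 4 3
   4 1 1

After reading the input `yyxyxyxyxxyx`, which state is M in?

4

4 --y--> 1
1 --y--> 0
0 --x--> 1
1 --y--> 0
0 --x--> 1
1 --y--> 0
0 --x--> 1
1 --y--> 0
0 --x--> 1
1 --x--> 3
3 --y--> 3
3 --x--> 4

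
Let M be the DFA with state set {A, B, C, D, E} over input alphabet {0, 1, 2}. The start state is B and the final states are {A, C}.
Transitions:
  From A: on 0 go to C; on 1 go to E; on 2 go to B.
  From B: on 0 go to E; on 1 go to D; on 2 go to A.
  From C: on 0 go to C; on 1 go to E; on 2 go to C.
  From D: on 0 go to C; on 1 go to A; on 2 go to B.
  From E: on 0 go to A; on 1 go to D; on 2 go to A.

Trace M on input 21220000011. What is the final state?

B --2--> A
A --1--> E
E --2--> A
A --2--> B
B --0--> E
E --0--> A
A --0--> C
C --0--> C
C --0--> C
C --1--> E
E --1--> D

D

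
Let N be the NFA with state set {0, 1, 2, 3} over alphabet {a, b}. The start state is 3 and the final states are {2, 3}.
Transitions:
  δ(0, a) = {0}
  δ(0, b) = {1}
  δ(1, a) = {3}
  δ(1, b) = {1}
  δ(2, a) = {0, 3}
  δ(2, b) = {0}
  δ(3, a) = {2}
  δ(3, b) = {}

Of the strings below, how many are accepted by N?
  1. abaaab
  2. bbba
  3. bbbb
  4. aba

0

abaaab: rejected
bbba: rejected
bbbb: rejected
aba: rejected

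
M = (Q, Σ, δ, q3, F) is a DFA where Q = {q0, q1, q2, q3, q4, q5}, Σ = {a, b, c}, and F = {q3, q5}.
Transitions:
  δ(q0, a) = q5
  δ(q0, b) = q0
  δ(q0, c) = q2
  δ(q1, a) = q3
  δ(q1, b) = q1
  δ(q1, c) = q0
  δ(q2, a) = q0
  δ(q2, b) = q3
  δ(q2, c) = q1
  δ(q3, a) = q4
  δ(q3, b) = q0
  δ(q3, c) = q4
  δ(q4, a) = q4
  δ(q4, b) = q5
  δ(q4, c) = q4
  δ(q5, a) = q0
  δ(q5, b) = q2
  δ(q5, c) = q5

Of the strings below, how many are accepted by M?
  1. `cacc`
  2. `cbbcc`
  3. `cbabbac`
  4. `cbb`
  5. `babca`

`cacc`: rejected
`cbbcc`: rejected
`cbabbac`: accepted
`cbb`: rejected
`babca`: accepted

2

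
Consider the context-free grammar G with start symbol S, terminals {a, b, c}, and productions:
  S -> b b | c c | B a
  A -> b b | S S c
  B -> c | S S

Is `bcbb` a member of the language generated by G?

no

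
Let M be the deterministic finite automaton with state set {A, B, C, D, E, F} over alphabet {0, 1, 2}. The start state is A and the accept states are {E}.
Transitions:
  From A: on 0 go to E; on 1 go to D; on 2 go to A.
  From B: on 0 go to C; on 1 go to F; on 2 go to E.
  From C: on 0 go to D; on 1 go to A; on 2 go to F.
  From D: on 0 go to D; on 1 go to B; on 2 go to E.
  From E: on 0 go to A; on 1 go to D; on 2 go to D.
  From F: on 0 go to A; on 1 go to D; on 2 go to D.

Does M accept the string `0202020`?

A --0--> E
E --2--> D
D --0--> D
D --2--> E
E --0--> A
A --2--> A
A --0--> E
End in state E, which is an accepting state.

accepted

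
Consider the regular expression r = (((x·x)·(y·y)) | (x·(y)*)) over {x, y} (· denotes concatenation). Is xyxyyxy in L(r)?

Neither ((x·x)·(y·y)) nor (x·(y)*) matches xyxyyxy.

no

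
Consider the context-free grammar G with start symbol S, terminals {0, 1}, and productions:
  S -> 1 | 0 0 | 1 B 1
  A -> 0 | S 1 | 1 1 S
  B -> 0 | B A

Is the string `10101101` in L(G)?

S ⇒ 1B1 ⇒ 1BA1 ⇒ 1BAA1 ⇒ 10AA1 ⇒ 10S1A1 ⇒ 101B11A1 ⇒ 101011A1 ⇒ 10101101

yes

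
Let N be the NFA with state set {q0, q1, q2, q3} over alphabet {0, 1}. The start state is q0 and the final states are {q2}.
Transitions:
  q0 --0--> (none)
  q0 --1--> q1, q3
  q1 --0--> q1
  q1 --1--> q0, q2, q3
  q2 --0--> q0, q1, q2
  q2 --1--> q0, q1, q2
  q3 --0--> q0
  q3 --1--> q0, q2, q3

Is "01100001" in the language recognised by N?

Start: {q0}
read 0: {}
The reachable set is empty and stays empty for the remaining 7 symbols.
Reachable ∩ accepting = {} — empty.

rejected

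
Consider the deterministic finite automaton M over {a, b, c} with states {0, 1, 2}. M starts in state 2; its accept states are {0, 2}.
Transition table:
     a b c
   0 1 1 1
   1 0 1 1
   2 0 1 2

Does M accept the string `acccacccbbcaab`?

2 --a--> 0
0 --c--> 1
1 --c--> 1
1 --c--> 1
1 --a--> 0
0 --c--> 1
1 --c--> 1
1 --c--> 1
1 --b--> 1
1 --b--> 1
1 --c--> 1
1 --a--> 0
0 --a--> 1
1 --b--> 1
End in state 1, which is not an accepting state.

rejected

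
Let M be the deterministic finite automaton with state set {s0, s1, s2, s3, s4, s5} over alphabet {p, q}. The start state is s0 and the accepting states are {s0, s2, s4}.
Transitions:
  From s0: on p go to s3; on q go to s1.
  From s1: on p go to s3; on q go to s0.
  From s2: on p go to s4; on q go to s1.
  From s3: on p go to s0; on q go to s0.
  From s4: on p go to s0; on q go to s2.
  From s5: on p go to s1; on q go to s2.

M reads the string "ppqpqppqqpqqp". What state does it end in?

s3

s0 --p--> s3
s3 --p--> s0
s0 --q--> s1
s1 --p--> s3
s3 --q--> s0
s0 --p--> s3
s3 --p--> s0
s0 --q--> s1
s1 --q--> s0
s0 --p--> s3
s3 --q--> s0
s0 --q--> s1
s1 --p--> s3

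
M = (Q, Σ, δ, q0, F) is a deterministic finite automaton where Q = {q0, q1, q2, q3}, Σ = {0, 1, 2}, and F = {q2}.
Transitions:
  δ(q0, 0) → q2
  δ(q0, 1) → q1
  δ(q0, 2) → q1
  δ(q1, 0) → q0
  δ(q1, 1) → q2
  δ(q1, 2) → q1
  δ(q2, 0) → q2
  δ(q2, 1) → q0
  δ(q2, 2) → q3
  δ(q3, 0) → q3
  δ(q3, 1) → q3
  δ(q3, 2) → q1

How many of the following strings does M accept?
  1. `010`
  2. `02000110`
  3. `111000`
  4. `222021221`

3

`010`: accepted
`02000110`: rejected
`111000`: accepted
`222021221`: accepted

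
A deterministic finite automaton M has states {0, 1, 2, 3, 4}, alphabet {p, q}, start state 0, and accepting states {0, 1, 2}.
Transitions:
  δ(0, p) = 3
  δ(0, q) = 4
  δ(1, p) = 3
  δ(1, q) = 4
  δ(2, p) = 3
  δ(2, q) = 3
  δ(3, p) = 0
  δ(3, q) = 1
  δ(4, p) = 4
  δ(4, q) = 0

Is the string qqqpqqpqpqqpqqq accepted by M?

0 --q--> 4
4 --q--> 0
0 --q--> 4
4 --p--> 4
4 --q--> 0
0 --q--> 4
4 --p--> 4
4 --q--> 0
0 --p--> 3
3 --q--> 1
1 --q--> 4
4 --p--> 4
4 --q--> 0
0 --q--> 4
4 --q--> 0
End in state 0, which is an accepting state.

accepted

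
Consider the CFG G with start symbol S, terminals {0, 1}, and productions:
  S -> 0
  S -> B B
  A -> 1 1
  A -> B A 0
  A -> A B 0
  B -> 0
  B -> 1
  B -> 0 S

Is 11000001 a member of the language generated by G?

no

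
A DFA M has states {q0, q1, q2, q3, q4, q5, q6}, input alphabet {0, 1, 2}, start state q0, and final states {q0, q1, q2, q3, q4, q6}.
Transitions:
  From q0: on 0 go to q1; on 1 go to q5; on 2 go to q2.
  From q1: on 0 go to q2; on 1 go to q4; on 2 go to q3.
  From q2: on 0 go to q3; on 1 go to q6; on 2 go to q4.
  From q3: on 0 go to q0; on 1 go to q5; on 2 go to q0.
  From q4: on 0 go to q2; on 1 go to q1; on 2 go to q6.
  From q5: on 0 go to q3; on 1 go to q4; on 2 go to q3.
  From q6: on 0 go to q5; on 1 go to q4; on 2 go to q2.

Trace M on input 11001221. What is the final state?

q0 --1--> q5
q5 --1--> q4
q4 --0--> q2
q2 --0--> q3
q3 --1--> q5
q5 --2--> q3
q3 --2--> q0
q0 --1--> q5

q5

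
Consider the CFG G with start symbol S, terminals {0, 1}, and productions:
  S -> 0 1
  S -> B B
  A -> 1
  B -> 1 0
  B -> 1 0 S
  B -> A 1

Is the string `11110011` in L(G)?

no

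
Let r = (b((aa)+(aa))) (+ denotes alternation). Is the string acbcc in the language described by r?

no

No split of acbcc into u·v has b matching u and ((aa)+(aa)) matching v.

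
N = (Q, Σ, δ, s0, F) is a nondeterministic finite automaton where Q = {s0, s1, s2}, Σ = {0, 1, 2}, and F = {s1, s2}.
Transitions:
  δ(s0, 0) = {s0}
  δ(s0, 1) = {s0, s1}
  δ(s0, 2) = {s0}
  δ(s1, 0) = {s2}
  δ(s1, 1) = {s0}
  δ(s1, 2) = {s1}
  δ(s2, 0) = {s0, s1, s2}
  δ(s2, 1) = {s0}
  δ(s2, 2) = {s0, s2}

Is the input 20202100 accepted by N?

accepted

Start: {s0}
read 2: {s0}
read 0: {s0}
read 2: {s0}
read 0: {s0}
read 2: {s0}
read 1: {s0, s1}
read 0: {s0, s2}
read 0: {s0, s1, s2}
Reachable ∩ accepting = {s1, s2} — nonempty.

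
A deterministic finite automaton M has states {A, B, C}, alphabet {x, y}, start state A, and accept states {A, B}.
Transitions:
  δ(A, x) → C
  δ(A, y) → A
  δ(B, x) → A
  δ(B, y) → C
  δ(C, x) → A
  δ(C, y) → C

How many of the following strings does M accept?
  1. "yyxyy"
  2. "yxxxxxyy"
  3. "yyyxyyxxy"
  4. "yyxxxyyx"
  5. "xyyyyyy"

1

"yyxyy": rejected
"yxxxxxyy": rejected
"yyyxyyxxy": rejected
"yyxxxyyx": accepted
"xyyyyyy": rejected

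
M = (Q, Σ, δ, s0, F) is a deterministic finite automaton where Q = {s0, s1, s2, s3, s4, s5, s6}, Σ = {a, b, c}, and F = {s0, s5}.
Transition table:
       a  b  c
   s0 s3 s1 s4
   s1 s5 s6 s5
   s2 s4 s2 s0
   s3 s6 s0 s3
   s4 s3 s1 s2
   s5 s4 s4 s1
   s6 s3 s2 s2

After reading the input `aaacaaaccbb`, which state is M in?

s0 --a--> s3
s3 --a--> s6
s6 --a--> s3
s3 --c--> s3
s3 --a--> s6
s6 --a--> s3
s3 --a--> s6
s6 --c--> s2
s2 --c--> s0
s0 --b--> s1
s1 --b--> s6

s6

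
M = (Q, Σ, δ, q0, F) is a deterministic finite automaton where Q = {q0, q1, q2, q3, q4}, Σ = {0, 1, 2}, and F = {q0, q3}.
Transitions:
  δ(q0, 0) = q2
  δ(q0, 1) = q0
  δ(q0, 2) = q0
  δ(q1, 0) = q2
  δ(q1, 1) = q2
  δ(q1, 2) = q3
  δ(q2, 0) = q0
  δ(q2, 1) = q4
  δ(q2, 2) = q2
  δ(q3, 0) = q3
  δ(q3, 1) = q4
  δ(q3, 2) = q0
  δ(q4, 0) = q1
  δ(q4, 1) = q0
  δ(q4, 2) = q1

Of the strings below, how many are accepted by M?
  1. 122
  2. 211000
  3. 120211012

1

122: accepted
211000: rejected
120211012: rejected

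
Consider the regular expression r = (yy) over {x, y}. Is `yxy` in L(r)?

No split of yxy into u·v has y matching u and y matching v.

no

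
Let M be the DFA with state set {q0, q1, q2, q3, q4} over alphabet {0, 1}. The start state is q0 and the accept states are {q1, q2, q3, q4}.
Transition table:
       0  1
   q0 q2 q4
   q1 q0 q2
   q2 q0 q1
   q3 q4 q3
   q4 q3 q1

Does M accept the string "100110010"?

rejected

q0 --1--> q4
q4 --0--> q3
q3 --0--> q4
q4 --1--> q1
q1 --1--> q2
q2 --0--> q0
q0 --0--> q2
q2 --1--> q1
q1 --0--> q0
End in state q0, which is not an accepting state.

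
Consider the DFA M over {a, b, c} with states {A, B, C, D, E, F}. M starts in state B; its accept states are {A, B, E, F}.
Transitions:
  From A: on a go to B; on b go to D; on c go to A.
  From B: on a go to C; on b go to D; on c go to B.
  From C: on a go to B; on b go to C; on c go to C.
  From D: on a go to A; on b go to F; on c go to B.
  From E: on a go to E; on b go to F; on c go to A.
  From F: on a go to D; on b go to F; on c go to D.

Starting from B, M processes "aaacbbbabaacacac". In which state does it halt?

B --a--> C
C --a--> B
B --a--> C
C --c--> C
C --b--> C
C --b--> C
C --b--> C
C --a--> B
B --b--> D
D --a--> A
A --a--> B
B --c--> B
B --a--> C
C --c--> C
C --a--> B
B --c--> B

B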